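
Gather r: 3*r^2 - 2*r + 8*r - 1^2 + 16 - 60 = 3*r^2 + 6*r - 45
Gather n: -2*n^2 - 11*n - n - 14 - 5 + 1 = -2*n^2 - 12*n - 18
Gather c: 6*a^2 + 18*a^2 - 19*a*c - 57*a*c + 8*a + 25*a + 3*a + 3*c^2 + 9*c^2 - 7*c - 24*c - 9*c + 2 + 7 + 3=24*a^2 + 36*a + 12*c^2 + c*(-76*a - 40) + 12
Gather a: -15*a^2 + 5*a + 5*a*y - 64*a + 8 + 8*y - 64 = -15*a^2 + a*(5*y - 59) + 8*y - 56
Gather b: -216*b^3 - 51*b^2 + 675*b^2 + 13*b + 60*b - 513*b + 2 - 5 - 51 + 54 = -216*b^3 + 624*b^2 - 440*b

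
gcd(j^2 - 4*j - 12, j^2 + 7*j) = 1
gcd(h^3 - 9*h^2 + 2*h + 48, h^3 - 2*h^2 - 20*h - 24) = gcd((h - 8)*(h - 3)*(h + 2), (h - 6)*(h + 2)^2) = h + 2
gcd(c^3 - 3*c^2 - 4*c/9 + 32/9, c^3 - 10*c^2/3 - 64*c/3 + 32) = c - 4/3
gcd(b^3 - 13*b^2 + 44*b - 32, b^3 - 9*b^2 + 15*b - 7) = b - 1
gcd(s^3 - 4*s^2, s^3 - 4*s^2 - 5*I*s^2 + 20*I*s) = s^2 - 4*s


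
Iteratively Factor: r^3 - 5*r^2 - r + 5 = (r - 5)*(r^2 - 1) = (r - 5)*(r + 1)*(r - 1)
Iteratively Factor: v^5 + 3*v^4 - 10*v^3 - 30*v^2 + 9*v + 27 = (v - 1)*(v^4 + 4*v^3 - 6*v^2 - 36*v - 27) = (v - 1)*(v + 1)*(v^3 + 3*v^2 - 9*v - 27) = (v - 1)*(v + 1)*(v + 3)*(v^2 - 9) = (v - 1)*(v + 1)*(v + 3)^2*(v - 3)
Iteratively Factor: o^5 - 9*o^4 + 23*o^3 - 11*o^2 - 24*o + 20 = (o - 2)*(o^4 - 7*o^3 + 9*o^2 + 7*o - 10) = (o - 2)*(o - 1)*(o^3 - 6*o^2 + 3*o + 10) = (o - 2)^2*(o - 1)*(o^2 - 4*o - 5) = (o - 5)*(o - 2)^2*(o - 1)*(o + 1)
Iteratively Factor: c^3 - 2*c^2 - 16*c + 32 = (c - 2)*(c^2 - 16) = (c - 2)*(c + 4)*(c - 4)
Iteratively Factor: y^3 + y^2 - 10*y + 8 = (y + 4)*(y^2 - 3*y + 2) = (y - 2)*(y + 4)*(y - 1)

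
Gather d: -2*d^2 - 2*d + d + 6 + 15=-2*d^2 - d + 21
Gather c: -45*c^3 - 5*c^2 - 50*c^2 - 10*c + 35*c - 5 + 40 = -45*c^3 - 55*c^2 + 25*c + 35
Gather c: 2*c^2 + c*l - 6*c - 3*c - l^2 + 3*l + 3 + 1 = 2*c^2 + c*(l - 9) - l^2 + 3*l + 4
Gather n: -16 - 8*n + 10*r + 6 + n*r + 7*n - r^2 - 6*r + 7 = n*(r - 1) - r^2 + 4*r - 3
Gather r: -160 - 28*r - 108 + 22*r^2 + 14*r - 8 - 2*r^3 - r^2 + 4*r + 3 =-2*r^3 + 21*r^2 - 10*r - 273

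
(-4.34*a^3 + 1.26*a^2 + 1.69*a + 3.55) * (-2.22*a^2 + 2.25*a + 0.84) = 9.6348*a^5 - 12.5622*a^4 - 4.5624*a^3 - 3.0201*a^2 + 9.4071*a + 2.982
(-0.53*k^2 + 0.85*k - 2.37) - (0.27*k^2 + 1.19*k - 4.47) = -0.8*k^2 - 0.34*k + 2.1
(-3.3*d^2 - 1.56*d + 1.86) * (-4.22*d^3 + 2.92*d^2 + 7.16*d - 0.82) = 13.926*d^5 - 3.0528*d^4 - 36.0324*d^3 - 3.0324*d^2 + 14.5968*d - 1.5252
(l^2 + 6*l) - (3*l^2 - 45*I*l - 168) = -2*l^2 + 6*l + 45*I*l + 168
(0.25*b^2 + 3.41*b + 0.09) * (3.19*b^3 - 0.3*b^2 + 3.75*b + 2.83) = 0.7975*b^5 + 10.8029*b^4 + 0.2016*b^3 + 13.468*b^2 + 9.9878*b + 0.2547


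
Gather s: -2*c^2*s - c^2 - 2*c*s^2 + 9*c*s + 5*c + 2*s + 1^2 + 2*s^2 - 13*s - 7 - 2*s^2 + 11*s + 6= -c^2 - 2*c*s^2 + 5*c + s*(-2*c^2 + 9*c)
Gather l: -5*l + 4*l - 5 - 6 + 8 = -l - 3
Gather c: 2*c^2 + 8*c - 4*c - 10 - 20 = 2*c^2 + 4*c - 30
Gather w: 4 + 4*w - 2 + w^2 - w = w^2 + 3*w + 2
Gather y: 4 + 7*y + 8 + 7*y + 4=14*y + 16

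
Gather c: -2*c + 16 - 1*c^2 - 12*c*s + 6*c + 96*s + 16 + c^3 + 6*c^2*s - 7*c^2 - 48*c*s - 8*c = c^3 + c^2*(6*s - 8) + c*(-60*s - 4) + 96*s + 32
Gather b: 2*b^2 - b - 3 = 2*b^2 - b - 3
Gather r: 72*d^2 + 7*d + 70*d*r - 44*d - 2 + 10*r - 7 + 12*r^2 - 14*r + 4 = 72*d^2 - 37*d + 12*r^2 + r*(70*d - 4) - 5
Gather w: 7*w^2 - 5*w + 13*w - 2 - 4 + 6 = 7*w^2 + 8*w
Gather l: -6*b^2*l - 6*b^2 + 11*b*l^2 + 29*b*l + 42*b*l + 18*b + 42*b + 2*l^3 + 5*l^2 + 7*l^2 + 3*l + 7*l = -6*b^2 + 60*b + 2*l^3 + l^2*(11*b + 12) + l*(-6*b^2 + 71*b + 10)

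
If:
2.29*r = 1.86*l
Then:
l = 1.23118279569892*r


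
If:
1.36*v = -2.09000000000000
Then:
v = -1.54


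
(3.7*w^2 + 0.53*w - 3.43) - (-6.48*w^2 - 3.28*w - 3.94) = 10.18*w^2 + 3.81*w + 0.51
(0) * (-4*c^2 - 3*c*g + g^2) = 0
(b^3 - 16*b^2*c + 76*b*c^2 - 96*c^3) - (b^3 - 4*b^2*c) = -12*b^2*c + 76*b*c^2 - 96*c^3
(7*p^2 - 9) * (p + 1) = 7*p^3 + 7*p^2 - 9*p - 9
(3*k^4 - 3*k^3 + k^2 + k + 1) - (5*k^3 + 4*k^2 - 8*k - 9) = 3*k^4 - 8*k^3 - 3*k^2 + 9*k + 10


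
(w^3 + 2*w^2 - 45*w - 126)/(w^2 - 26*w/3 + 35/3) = 3*(w^2 + 9*w + 18)/(3*w - 5)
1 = 1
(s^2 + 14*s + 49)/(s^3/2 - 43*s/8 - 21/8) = 8*(s^2 + 14*s + 49)/(4*s^3 - 43*s - 21)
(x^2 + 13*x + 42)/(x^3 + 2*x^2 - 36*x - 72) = (x + 7)/(x^2 - 4*x - 12)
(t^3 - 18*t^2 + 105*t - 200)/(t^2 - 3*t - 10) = (t^2 - 13*t + 40)/(t + 2)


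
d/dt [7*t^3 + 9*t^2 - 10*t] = 21*t^2 + 18*t - 10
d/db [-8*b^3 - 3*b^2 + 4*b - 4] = -24*b^2 - 6*b + 4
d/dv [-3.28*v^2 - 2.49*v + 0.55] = -6.56*v - 2.49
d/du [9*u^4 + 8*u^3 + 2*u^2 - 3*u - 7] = 36*u^3 + 24*u^2 + 4*u - 3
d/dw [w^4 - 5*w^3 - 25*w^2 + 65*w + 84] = 4*w^3 - 15*w^2 - 50*w + 65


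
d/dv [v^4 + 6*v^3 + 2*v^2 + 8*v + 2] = 4*v^3 + 18*v^2 + 4*v + 8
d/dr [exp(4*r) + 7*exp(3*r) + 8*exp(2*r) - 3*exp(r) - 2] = (4*exp(3*r) + 21*exp(2*r) + 16*exp(r) - 3)*exp(r)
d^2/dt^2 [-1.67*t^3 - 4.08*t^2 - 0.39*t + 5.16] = -10.02*t - 8.16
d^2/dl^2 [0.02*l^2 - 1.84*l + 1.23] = 0.0400000000000000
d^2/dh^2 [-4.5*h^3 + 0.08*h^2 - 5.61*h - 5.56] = 0.16 - 27.0*h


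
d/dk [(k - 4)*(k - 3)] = 2*k - 7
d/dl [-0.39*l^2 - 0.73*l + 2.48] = -0.78*l - 0.73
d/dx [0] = 0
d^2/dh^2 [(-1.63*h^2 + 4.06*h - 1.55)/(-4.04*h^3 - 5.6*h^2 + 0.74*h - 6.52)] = (53.208416*h^6 - 397.594176*h^5 - 218.300592*h^4 - 305.431168*h^3 + 1190.081136*h^2 + 605.92368*h - 12.083112)/(65.939264*h^9 + 274.20288*h^8 + 343.849248*h^7 + 394.415936*h^6 + 822.068592*h^5 + 505.648128*h^4 + 352.707544*h^3 + 724.885776*h^2 - 94.373088*h + 277.167808)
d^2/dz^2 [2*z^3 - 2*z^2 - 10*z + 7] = 12*z - 4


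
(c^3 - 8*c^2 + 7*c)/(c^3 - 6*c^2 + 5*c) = (c - 7)/(c - 5)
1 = 1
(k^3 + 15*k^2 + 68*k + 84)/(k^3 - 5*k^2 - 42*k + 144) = (k^2 + 9*k + 14)/(k^2 - 11*k + 24)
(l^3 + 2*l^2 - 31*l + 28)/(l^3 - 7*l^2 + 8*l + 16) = (l^2 + 6*l - 7)/(l^2 - 3*l - 4)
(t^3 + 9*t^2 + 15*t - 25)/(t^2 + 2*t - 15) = (t^2 + 4*t - 5)/(t - 3)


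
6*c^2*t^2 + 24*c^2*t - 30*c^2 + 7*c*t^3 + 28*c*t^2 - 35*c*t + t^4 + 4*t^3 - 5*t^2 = (c + t)*(6*c + t)*(t - 1)*(t + 5)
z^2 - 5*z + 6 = (z - 3)*(z - 2)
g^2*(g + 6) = g^3 + 6*g^2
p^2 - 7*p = p*(p - 7)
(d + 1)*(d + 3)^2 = d^3 + 7*d^2 + 15*d + 9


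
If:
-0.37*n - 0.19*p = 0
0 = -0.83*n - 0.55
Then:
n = -0.66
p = 1.29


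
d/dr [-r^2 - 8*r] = -2*r - 8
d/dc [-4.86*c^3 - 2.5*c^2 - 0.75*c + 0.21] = -14.58*c^2 - 5.0*c - 0.75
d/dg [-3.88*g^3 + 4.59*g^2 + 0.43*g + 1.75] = -11.64*g^2 + 9.18*g + 0.43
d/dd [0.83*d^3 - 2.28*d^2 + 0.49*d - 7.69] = 2.49*d^2 - 4.56*d + 0.49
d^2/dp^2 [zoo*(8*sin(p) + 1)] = zoo*sin(p)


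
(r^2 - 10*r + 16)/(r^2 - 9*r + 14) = (r - 8)/(r - 7)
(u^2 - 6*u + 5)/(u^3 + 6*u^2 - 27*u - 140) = (u - 1)/(u^2 + 11*u + 28)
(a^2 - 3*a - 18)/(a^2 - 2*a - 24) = (a + 3)/(a + 4)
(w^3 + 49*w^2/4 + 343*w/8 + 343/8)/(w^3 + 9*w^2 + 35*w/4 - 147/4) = (4*w + 7)/(2*(2*w - 3))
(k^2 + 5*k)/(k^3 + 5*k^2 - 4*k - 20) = k/(k^2 - 4)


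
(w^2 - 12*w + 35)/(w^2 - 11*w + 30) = (w - 7)/(w - 6)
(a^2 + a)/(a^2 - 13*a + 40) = a*(a + 1)/(a^2 - 13*a + 40)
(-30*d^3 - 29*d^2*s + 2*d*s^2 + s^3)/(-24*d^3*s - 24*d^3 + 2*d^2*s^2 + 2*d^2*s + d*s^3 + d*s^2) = (-5*d^2 - 4*d*s + s^2)/(d*(-4*d*s - 4*d + s^2 + s))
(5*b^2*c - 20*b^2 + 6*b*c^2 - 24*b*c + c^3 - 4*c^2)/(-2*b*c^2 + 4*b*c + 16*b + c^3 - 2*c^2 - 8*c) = (-5*b^2 - 6*b*c - c^2)/(2*b*c + 4*b - c^2 - 2*c)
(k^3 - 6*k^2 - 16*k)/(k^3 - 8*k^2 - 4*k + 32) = k/(k - 2)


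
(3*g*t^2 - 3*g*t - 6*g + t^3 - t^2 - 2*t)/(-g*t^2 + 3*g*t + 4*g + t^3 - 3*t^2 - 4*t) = (3*g*t - 6*g + t^2 - 2*t)/(-g*t + 4*g + t^2 - 4*t)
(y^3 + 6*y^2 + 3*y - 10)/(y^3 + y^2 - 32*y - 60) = (y - 1)/(y - 6)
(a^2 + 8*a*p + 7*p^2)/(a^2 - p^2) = (-a - 7*p)/(-a + p)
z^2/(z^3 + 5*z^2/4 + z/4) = 4*z/(4*z^2 + 5*z + 1)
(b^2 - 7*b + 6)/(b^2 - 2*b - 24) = (b - 1)/(b + 4)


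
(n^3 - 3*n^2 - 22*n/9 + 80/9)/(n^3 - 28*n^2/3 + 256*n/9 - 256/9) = (3*n^2 - n - 10)/(3*n^2 - 20*n + 32)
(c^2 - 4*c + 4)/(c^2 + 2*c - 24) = (c^2 - 4*c + 4)/(c^2 + 2*c - 24)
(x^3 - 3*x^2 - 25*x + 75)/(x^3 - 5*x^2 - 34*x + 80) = (x^2 - 8*x + 15)/(x^2 - 10*x + 16)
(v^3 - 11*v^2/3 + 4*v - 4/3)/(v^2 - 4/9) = 3*(v^2 - 3*v + 2)/(3*v + 2)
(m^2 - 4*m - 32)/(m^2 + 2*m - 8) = (m - 8)/(m - 2)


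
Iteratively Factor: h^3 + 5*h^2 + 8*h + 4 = (h + 1)*(h^2 + 4*h + 4) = (h + 1)*(h + 2)*(h + 2)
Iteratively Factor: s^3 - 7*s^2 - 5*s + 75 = (s - 5)*(s^2 - 2*s - 15) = (s - 5)*(s + 3)*(s - 5)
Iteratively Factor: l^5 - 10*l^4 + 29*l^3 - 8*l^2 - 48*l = (l)*(l^4 - 10*l^3 + 29*l^2 - 8*l - 48) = l*(l + 1)*(l^3 - 11*l^2 + 40*l - 48) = l*(l - 4)*(l + 1)*(l^2 - 7*l + 12) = l*(l - 4)*(l - 3)*(l + 1)*(l - 4)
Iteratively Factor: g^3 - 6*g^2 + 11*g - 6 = (g - 1)*(g^2 - 5*g + 6) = (g - 3)*(g - 1)*(g - 2)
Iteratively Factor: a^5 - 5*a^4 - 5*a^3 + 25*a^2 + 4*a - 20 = (a - 5)*(a^4 - 5*a^2 + 4) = (a - 5)*(a - 1)*(a^3 + a^2 - 4*a - 4) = (a - 5)*(a - 1)*(a + 1)*(a^2 - 4) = (a - 5)*(a - 1)*(a + 1)*(a + 2)*(a - 2)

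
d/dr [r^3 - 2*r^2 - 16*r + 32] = 3*r^2 - 4*r - 16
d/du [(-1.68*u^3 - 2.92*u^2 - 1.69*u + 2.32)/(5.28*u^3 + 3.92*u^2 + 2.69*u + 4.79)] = (8.832*u^4 + 8.80800000000001*u^3 - 62.1204*u^2 - 46.1624*u - 14.3359)/(27.8784*u^6 + 41.3952*u^5 + 43.7728*u^4 + 71.672*u^3 + 44.7897*u^2 + 25.7702*u + 22.9441)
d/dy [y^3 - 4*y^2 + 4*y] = 3*y^2 - 8*y + 4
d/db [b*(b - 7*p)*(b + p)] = 3*b^2 - 12*b*p - 7*p^2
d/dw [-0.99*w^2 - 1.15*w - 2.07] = -1.98*w - 1.15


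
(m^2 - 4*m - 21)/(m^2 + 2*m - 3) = (m - 7)/(m - 1)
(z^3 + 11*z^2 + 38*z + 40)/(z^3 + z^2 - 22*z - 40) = (z + 5)/(z - 5)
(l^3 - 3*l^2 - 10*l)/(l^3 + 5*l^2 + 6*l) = (l - 5)/(l + 3)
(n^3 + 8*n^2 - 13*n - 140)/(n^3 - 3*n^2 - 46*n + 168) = (n + 5)/(n - 6)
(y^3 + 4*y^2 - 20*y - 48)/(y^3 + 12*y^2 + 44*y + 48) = (y - 4)/(y + 4)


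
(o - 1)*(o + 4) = o^2 + 3*o - 4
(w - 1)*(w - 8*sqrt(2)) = w^2 - 8*sqrt(2)*w - w + 8*sqrt(2)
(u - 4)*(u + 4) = u^2 - 16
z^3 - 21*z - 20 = (z - 5)*(z + 1)*(z + 4)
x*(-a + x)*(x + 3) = -a*x^2 - 3*a*x + x^3 + 3*x^2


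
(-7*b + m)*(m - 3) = -7*b*m + 21*b + m^2 - 3*m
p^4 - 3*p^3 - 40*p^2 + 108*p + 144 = (p - 6)*(p - 4)*(p + 1)*(p + 6)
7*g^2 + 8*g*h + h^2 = (g + h)*(7*g + h)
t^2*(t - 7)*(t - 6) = t^4 - 13*t^3 + 42*t^2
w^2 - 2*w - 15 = (w - 5)*(w + 3)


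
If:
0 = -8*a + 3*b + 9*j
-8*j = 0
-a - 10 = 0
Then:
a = -10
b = -80/3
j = 0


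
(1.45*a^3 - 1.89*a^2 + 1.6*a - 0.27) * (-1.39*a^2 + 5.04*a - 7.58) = -2.0155*a^5 + 9.9351*a^4 - 22.7406*a^3 + 22.7655*a^2 - 13.4888*a + 2.0466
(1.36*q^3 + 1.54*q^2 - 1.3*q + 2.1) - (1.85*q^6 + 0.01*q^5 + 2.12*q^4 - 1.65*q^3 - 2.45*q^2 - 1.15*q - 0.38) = -1.85*q^6 - 0.01*q^5 - 2.12*q^4 + 3.01*q^3 + 3.99*q^2 - 0.15*q + 2.48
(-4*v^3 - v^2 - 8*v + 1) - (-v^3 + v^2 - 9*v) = -3*v^3 - 2*v^2 + v + 1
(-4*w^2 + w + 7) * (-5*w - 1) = 20*w^3 - w^2 - 36*w - 7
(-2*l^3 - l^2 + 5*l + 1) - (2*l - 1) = -2*l^3 - l^2 + 3*l + 2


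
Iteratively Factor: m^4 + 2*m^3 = (m)*(m^3 + 2*m^2) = m^2*(m^2 + 2*m) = m^3*(m + 2)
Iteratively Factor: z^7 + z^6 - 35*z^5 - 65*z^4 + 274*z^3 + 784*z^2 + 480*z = (z - 4)*(z^6 + 5*z^5 - 15*z^4 - 125*z^3 - 226*z^2 - 120*z) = (z - 5)*(z - 4)*(z^5 + 10*z^4 + 35*z^3 + 50*z^2 + 24*z) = z*(z - 5)*(z - 4)*(z^4 + 10*z^3 + 35*z^2 + 50*z + 24) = z*(z - 5)*(z - 4)*(z + 1)*(z^3 + 9*z^2 + 26*z + 24) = z*(z - 5)*(z - 4)*(z + 1)*(z + 4)*(z^2 + 5*z + 6) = z*(z - 5)*(z - 4)*(z + 1)*(z + 3)*(z + 4)*(z + 2)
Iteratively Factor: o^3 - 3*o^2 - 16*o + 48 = (o - 3)*(o^2 - 16) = (o - 3)*(o + 4)*(o - 4)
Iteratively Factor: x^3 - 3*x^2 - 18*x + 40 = (x - 2)*(x^2 - x - 20) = (x - 5)*(x - 2)*(x + 4)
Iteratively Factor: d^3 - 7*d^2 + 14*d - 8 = (d - 1)*(d^2 - 6*d + 8) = (d - 2)*(d - 1)*(d - 4)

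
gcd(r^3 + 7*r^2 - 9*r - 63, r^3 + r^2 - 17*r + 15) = r - 3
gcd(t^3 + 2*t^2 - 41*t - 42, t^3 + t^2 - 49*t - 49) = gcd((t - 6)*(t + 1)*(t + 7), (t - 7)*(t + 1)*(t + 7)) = t^2 + 8*t + 7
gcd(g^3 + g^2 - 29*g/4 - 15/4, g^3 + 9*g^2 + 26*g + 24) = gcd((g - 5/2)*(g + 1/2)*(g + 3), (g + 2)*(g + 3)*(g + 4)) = g + 3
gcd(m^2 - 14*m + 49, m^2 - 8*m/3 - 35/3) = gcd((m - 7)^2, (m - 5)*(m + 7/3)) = 1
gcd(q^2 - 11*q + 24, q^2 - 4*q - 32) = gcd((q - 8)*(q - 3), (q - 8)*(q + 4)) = q - 8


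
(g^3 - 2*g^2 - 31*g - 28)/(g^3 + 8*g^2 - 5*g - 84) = (g^2 - 6*g - 7)/(g^2 + 4*g - 21)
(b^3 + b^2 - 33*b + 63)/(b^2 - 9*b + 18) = (b^2 + 4*b - 21)/(b - 6)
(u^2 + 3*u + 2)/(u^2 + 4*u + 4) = (u + 1)/(u + 2)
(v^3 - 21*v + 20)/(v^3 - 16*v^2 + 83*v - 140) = (v^2 + 4*v - 5)/(v^2 - 12*v + 35)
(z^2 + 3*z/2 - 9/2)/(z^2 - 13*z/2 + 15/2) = (z + 3)/(z - 5)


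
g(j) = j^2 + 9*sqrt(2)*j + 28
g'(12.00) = 36.73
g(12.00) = 324.74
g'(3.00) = 18.73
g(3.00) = 75.18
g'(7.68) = 28.09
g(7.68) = 184.73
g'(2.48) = 17.69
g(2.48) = 65.72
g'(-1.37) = 9.99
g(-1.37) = 12.44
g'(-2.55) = 7.63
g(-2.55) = 2.05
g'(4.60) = 21.93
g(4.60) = 107.71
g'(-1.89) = 8.95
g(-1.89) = 7.52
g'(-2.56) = 7.61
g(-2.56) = 1.97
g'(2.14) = 17.01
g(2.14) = 59.82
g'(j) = 2*j + 9*sqrt(2)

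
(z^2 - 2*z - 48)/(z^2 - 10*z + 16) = (z + 6)/(z - 2)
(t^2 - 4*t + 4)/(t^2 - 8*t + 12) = (t - 2)/(t - 6)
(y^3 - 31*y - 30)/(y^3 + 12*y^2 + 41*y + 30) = (y - 6)/(y + 6)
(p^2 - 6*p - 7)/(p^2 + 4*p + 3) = (p - 7)/(p + 3)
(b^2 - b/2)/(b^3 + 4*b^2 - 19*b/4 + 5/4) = 2*b/(2*b^2 + 9*b - 5)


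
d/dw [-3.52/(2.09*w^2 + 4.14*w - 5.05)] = (14.7136*w + 14.5728)/(2.09*w^2 + 4.14*w - 5.05)^2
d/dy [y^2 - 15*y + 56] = 2*y - 15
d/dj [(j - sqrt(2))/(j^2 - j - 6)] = (j^2 - j - (j - sqrt(2))*(2*j - 1) - 6)/(-j^2 + j + 6)^2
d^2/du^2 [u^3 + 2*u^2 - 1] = 6*u + 4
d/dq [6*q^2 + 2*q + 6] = 12*q + 2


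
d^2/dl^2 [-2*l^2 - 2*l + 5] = -4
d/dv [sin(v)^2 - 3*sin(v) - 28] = (2*sin(v) - 3)*cos(v)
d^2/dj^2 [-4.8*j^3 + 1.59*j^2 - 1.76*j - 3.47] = 3.18 - 28.8*j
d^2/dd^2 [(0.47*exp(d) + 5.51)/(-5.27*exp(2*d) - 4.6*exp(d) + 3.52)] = (-13.053263*exp(4*d) - 600.720976*exp(3*d) - 453.032388*exp(2*d) - 533.052656*exp(d) - 95.041408)*exp(d)/(146.363183*exp(6*d) + 383.26602*exp(5*d) + 41.2577759999999*exp(4*d) - 414.65504*exp(3*d) - 27.557376*exp(2*d) + 170.98752*exp(d) - 43.614208)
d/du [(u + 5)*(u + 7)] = 2*u + 12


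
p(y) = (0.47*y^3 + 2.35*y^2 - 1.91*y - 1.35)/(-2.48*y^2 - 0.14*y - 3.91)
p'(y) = (4.96*y + 0.14)*(0.47*y^3 + 2.35*y^2 - 1.91*y - 1.35)/(-2.48*y^2 - 0.14*y - 3.91)^2 + (1.41*y^2 + 4.7*y - 1.91)/(-2.48*y^2 - 0.14*y - 3.91) = (-1.1656*y^4 - 0.131600000000001*y^3 - 10.5789*y^2 - 25.073*y + 7.2791)/(6.1504*y^4 + 0.6944*y^3 + 19.4132*y^2 + 1.0948*y + 15.2881)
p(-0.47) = -0.00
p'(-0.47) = 0.86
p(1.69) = -0.39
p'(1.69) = -0.60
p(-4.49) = -0.23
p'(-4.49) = -0.20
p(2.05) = -0.59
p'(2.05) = -0.52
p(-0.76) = -0.24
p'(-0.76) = 0.73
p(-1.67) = -0.59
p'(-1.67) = 0.10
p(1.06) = 0.03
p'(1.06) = -0.70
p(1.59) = -0.33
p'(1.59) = -0.62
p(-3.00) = -0.50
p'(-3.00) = -0.16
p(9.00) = -2.50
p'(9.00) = -0.21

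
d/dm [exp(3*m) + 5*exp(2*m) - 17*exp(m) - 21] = (3*exp(2*m) + 10*exp(m) - 17)*exp(m)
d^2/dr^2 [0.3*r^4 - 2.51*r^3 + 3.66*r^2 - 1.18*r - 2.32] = 3.6*r^2 - 15.06*r + 7.32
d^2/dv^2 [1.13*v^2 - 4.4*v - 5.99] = 2.26000000000000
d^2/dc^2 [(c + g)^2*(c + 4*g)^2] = 12*c^2 + 60*c*g + 66*g^2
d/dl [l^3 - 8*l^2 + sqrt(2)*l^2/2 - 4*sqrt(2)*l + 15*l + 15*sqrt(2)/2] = 3*l^2 - 16*l + sqrt(2)*l - 4*sqrt(2) + 15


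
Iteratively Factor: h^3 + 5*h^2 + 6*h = (h + 3)*(h^2 + 2*h) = h*(h + 3)*(h + 2)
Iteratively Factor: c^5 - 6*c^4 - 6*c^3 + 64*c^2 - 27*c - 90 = (c - 5)*(c^4 - c^3 - 11*c^2 + 9*c + 18) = (c - 5)*(c + 1)*(c^3 - 2*c^2 - 9*c + 18) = (c - 5)*(c - 3)*(c + 1)*(c^2 + c - 6) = (c - 5)*(c - 3)*(c + 1)*(c + 3)*(c - 2)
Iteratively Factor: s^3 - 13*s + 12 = (s - 1)*(s^2 + s - 12) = (s - 1)*(s + 4)*(s - 3)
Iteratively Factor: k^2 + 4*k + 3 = (k + 1)*(k + 3)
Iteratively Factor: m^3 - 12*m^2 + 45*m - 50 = (m - 2)*(m^2 - 10*m + 25) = (m - 5)*(m - 2)*(m - 5)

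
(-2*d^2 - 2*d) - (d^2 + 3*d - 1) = -3*d^2 - 5*d + 1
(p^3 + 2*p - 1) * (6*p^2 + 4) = 6*p^5 + 16*p^3 - 6*p^2 + 8*p - 4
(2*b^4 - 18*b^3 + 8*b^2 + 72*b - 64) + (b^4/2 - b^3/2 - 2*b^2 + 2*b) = 5*b^4/2 - 37*b^3/2 + 6*b^2 + 74*b - 64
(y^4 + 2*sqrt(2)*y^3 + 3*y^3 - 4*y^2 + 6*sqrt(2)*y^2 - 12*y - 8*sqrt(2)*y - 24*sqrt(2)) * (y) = y^5 + 2*sqrt(2)*y^4 + 3*y^4 - 4*y^3 + 6*sqrt(2)*y^3 - 12*y^2 - 8*sqrt(2)*y^2 - 24*sqrt(2)*y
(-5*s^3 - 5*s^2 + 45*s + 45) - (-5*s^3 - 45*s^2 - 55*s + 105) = 40*s^2 + 100*s - 60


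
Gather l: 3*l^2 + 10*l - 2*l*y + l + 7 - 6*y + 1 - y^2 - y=3*l^2 + l*(11 - 2*y) - y^2 - 7*y + 8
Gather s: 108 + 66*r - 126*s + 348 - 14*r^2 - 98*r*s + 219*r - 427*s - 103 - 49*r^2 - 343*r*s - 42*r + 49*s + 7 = -63*r^2 + 243*r + s*(-441*r - 504) + 360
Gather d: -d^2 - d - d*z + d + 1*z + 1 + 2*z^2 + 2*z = -d^2 - d*z + 2*z^2 + 3*z + 1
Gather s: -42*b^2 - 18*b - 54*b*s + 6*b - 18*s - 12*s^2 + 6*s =-42*b^2 - 12*b - 12*s^2 + s*(-54*b - 12)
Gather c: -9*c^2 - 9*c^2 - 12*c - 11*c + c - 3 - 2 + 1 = -18*c^2 - 22*c - 4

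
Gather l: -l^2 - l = -l^2 - l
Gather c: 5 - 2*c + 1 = 6 - 2*c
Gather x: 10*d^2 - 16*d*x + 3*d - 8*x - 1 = 10*d^2 + 3*d + x*(-16*d - 8) - 1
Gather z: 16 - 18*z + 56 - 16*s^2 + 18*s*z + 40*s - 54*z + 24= -16*s^2 + 40*s + z*(18*s - 72) + 96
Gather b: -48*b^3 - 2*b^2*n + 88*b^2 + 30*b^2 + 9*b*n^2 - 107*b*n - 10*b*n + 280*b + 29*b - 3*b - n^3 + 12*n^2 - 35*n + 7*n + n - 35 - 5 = -48*b^3 + b^2*(118 - 2*n) + b*(9*n^2 - 117*n + 306) - n^3 + 12*n^2 - 27*n - 40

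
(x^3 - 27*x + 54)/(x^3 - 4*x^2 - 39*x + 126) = (x - 3)/(x - 7)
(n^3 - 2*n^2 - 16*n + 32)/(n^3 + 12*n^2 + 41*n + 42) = (n^3 - 2*n^2 - 16*n + 32)/(n^3 + 12*n^2 + 41*n + 42)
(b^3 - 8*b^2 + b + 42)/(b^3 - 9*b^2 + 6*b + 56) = (b - 3)/(b - 4)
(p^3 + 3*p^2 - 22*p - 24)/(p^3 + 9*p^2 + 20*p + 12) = (p - 4)/(p + 2)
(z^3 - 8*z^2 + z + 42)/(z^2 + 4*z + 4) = (z^2 - 10*z + 21)/(z + 2)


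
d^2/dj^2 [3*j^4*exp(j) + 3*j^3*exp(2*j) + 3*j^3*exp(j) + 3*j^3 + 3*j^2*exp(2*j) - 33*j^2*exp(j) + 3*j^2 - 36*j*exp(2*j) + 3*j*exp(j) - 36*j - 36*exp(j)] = 3*j^4*exp(j) + 12*j^3*exp(2*j) + 27*j^3*exp(j) + 48*j^2*exp(2*j) + 21*j^2*exp(j) - 102*j*exp(2*j) - 111*j*exp(j) + 18*j - 138*exp(2*j) - 96*exp(j) + 6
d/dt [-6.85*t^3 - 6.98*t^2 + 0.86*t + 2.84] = -20.55*t^2 - 13.96*t + 0.86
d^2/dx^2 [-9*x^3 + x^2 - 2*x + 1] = 2 - 54*x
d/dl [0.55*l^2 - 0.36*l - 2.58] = 1.1*l - 0.36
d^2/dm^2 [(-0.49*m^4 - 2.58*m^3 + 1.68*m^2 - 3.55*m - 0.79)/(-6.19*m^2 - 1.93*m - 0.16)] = (37.549778*m^6 + 35.1232980000003*m^5 + 13.862982*m^4 + 328.716234*m^3 + 196.532298*m^2 + 35.928126*m + 2.042014)/(237.176659*m^6 + 221.850219*m^5 + 87.563121*m^4 + 18.657889*m^3 + 2.263344*m^2 + 0.148224*m + 0.004096)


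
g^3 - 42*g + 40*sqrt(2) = (g - 4*sqrt(2))*(g - sqrt(2))*(g + 5*sqrt(2))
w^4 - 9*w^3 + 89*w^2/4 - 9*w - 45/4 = (w - 5)*(w - 3)*(w - 3/2)*(w + 1/2)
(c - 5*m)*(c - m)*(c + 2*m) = c^3 - 4*c^2*m - 7*c*m^2 + 10*m^3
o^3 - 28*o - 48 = (o - 6)*(o + 2)*(o + 4)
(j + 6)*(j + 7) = j^2 + 13*j + 42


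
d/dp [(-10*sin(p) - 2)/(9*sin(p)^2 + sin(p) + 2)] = 2*(45*sin(p)^2 + 18*sin(p) - 9)*cos(p)/(9*sin(p)^2 + sin(p) + 2)^2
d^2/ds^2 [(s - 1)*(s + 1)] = 2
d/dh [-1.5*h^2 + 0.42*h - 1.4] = 0.42 - 3.0*h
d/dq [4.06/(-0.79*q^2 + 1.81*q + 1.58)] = (6.4148*q - 7.3486)/(-0.79*q^2 + 1.81*q + 1.58)^2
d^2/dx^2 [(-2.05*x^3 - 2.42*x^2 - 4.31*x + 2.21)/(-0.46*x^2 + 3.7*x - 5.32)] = (8.88178419700125e-16*x^5 - 7.105427357601e-15*x^4 + 56.157152*x^3 - 280.45236*x^2 + 307.403448*x + 256.96652)/(0.097336*x^6 - 2.34876*x^5 + 22.269336*x^4 - 104.98084*x^3 + 257.549712*x^2 - 314.15664*x + 150.568768)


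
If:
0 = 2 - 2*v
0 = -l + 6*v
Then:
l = 6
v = 1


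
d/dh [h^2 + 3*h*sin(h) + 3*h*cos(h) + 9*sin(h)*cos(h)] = 3*sqrt(2)*h*cos(h + pi/4) + 2*h + 3*sqrt(2)*sin(h + pi/4) + 9*cos(2*h)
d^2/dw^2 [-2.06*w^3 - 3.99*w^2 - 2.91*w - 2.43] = -12.36*w - 7.98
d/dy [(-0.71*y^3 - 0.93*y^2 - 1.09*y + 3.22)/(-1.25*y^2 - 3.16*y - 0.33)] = (0.8875*y^4 + 4.4872*y^3 + 2.2792*y^2 + 8.6638*y + 10.5349)/(1.5625*y^4 + 7.9*y^3 + 10.8106*y^2 + 2.0856*y + 0.1089)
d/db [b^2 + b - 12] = 2*b + 1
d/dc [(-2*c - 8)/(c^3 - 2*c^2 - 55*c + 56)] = 4*(c^3 + 5*c^2 - 8*c - 138)/(c^6 - 4*c^5 - 106*c^4 + 332*c^3 + 2801*c^2 - 6160*c + 3136)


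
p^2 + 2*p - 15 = (p - 3)*(p + 5)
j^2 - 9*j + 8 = (j - 8)*(j - 1)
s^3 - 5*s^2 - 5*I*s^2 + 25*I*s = s*(s - 5)*(s - 5*I)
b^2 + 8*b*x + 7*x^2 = (b + x)*(b + 7*x)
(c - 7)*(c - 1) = c^2 - 8*c + 7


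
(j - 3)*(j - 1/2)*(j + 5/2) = j^3 - j^2 - 29*j/4 + 15/4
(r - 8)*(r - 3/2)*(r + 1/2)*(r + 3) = r^4 - 6*r^3 - 79*r^2/4 + 111*r/4 + 18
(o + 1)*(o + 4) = o^2 + 5*o + 4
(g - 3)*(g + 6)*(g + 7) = g^3 + 10*g^2 + 3*g - 126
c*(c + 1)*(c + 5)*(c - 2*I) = c^4 + 6*c^3 - 2*I*c^3 + 5*c^2 - 12*I*c^2 - 10*I*c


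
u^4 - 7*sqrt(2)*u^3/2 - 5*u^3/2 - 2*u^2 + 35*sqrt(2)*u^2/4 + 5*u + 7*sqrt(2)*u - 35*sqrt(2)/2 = (u - 5/2)*(u - 7*sqrt(2)/2)*(u - sqrt(2))*(u + sqrt(2))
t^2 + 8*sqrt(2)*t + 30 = (t + 3*sqrt(2))*(t + 5*sqrt(2))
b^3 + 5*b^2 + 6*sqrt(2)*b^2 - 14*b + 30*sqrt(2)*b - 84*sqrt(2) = (b - 2)*(b + 7)*(b + 6*sqrt(2))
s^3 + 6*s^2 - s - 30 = (s - 2)*(s + 3)*(s + 5)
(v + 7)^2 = v^2 + 14*v + 49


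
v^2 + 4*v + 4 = (v + 2)^2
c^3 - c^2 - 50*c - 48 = (c - 8)*(c + 1)*(c + 6)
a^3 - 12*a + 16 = (a - 2)^2*(a + 4)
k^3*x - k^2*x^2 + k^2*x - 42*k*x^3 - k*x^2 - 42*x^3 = (k - 7*x)*(k + 6*x)*(k*x + x)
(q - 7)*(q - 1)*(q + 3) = q^3 - 5*q^2 - 17*q + 21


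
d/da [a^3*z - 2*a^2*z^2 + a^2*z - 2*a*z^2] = z*(3*a^2 - 4*a*z + 2*a - 2*z)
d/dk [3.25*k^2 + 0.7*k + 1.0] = 6.5*k + 0.7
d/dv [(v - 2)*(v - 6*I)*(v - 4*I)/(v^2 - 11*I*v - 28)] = (v^2 - 14*I*v - 42 + 2*I)/(v^2 - 14*I*v - 49)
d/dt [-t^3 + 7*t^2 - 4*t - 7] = -3*t^2 + 14*t - 4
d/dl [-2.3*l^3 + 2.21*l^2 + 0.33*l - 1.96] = -6.9*l^2 + 4.42*l + 0.33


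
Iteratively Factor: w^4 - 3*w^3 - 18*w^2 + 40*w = (w - 5)*(w^3 + 2*w^2 - 8*w) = (w - 5)*(w - 2)*(w^2 + 4*w) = w*(w - 5)*(w - 2)*(w + 4)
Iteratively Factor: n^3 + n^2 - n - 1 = (n + 1)*(n^2 - 1) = (n - 1)*(n + 1)*(n + 1)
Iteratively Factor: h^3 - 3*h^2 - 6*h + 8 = (h - 4)*(h^2 + h - 2) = (h - 4)*(h + 2)*(h - 1)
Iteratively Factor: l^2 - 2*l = (l - 2)*(l)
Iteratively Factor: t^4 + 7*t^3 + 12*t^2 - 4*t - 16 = (t + 4)*(t^3 + 3*t^2 - 4) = (t + 2)*(t + 4)*(t^2 + t - 2) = (t + 2)^2*(t + 4)*(t - 1)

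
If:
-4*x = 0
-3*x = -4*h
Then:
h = 0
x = 0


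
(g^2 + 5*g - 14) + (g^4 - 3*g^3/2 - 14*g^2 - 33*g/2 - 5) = g^4 - 3*g^3/2 - 13*g^2 - 23*g/2 - 19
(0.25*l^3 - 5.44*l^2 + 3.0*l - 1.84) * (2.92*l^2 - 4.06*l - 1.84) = 0.73*l^5 - 16.8998*l^4 + 30.3864*l^3 - 7.5432*l^2 + 1.9504*l + 3.3856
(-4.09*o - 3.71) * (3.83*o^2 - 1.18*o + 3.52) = -15.6647*o^3 - 9.3831*o^2 - 10.019*o - 13.0592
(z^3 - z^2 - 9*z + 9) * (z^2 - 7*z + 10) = z^5 - 8*z^4 + 8*z^3 + 62*z^2 - 153*z + 90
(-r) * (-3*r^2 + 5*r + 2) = 3*r^3 - 5*r^2 - 2*r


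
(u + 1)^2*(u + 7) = u^3 + 9*u^2 + 15*u + 7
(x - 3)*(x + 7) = x^2 + 4*x - 21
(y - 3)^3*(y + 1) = y^4 - 8*y^3 + 18*y^2 - 27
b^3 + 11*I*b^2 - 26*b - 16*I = (b + I)*(b + 2*I)*(b + 8*I)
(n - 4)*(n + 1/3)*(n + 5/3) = n^3 - 2*n^2 - 67*n/9 - 20/9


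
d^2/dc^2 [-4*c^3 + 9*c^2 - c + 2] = 18 - 24*c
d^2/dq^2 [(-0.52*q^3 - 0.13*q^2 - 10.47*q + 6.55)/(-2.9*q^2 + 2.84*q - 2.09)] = (-7.105427357601e-15*q^5 + 1.4210854715202e-14*q^4 + 180.331544*q^3 - 353.759652*q^2 - 43.448748*q + 99.16691)/(24.389*q^6 - 71.6532*q^5 + 122.90142*q^4 - 126.185744*q^3 + 88.573782*q^2 - 37.216212*q + 9.129329)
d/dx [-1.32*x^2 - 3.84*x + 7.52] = -2.64*x - 3.84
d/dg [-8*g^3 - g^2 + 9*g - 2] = -24*g^2 - 2*g + 9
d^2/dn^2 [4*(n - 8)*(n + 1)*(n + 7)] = 24*n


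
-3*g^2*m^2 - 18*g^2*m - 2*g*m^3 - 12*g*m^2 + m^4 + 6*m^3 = m*(-3*g + m)*(g + m)*(m + 6)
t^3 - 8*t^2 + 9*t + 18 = (t - 6)*(t - 3)*(t + 1)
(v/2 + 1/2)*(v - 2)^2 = v^3/2 - 3*v^2/2 + 2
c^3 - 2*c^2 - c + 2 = (c - 2)*(c - 1)*(c + 1)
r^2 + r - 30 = (r - 5)*(r + 6)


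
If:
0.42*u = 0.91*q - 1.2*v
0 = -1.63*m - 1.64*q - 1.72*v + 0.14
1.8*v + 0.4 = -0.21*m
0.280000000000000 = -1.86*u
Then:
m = 0.95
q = -0.51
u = -0.15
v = -0.33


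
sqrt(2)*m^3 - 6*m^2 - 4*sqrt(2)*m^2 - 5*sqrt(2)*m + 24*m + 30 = (m - 5)*(m - 3*sqrt(2))*(sqrt(2)*m + sqrt(2))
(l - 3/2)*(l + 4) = l^2 + 5*l/2 - 6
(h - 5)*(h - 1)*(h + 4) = h^3 - 2*h^2 - 19*h + 20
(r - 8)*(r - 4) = r^2 - 12*r + 32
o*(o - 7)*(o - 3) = o^3 - 10*o^2 + 21*o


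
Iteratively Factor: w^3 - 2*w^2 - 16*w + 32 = (w + 4)*(w^2 - 6*w + 8) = (w - 4)*(w + 4)*(w - 2)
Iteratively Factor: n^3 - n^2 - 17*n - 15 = (n - 5)*(n^2 + 4*n + 3) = (n - 5)*(n + 3)*(n + 1)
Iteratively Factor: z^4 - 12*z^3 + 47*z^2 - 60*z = (z - 4)*(z^3 - 8*z^2 + 15*z) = (z - 4)*(z - 3)*(z^2 - 5*z) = (z - 5)*(z - 4)*(z - 3)*(z)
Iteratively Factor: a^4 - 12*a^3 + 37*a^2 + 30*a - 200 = (a - 5)*(a^3 - 7*a^2 + 2*a + 40) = (a - 5)^2*(a^2 - 2*a - 8) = (a - 5)^2*(a - 4)*(a + 2)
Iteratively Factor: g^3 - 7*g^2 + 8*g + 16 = (g - 4)*(g^2 - 3*g - 4) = (g - 4)^2*(g + 1)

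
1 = 1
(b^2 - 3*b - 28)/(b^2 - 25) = (b^2 - 3*b - 28)/(b^2 - 25)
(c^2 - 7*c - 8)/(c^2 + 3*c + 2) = (c - 8)/(c + 2)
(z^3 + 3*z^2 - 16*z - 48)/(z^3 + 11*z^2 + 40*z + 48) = (z - 4)/(z + 4)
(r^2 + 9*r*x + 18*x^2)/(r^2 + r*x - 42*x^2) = (r^2 + 9*r*x + 18*x^2)/(r^2 + r*x - 42*x^2)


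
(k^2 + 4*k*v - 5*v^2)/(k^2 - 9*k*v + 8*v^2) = (-k - 5*v)/(-k + 8*v)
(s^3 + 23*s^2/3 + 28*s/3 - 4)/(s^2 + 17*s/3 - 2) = s + 2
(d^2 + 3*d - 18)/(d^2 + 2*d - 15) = (d + 6)/(d + 5)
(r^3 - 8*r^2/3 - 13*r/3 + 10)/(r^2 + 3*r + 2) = (r^2 - 14*r/3 + 5)/(r + 1)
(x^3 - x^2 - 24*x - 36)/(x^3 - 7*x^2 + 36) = (x + 3)/(x - 3)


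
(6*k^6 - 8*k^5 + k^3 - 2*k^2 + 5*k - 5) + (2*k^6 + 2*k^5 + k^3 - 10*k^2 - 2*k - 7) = 8*k^6 - 6*k^5 + 2*k^3 - 12*k^2 + 3*k - 12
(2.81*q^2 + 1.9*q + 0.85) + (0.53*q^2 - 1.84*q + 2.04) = 3.34*q^2 + 0.0599999999999998*q + 2.89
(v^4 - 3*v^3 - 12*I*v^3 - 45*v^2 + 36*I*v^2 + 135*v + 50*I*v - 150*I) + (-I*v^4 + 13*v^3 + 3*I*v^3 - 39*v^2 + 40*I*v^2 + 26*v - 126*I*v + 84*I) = v^4 - I*v^4 + 10*v^3 - 9*I*v^3 - 84*v^2 + 76*I*v^2 + 161*v - 76*I*v - 66*I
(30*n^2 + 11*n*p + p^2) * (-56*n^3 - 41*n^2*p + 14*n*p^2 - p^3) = -1680*n^5 - 1846*n^4*p - 87*n^3*p^2 + 83*n^2*p^3 + 3*n*p^4 - p^5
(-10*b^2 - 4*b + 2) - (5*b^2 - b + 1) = -15*b^2 - 3*b + 1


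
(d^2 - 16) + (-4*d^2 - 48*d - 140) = -3*d^2 - 48*d - 156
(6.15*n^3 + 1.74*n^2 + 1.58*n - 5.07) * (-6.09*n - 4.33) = -37.4535*n^4 - 37.2261*n^3 - 17.1564*n^2 + 24.0349*n + 21.9531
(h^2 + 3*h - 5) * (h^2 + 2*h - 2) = h^4 + 5*h^3 - h^2 - 16*h + 10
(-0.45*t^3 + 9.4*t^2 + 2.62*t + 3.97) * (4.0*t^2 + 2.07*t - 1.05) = -1.8*t^5 + 36.6685*t^4 + 30.4105*t^3 + 11.4334*t^2 + 5.4669*t - 4.1685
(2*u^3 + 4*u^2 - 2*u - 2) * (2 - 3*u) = -6*u^4 - 8*u^3 + 14*u^2 + 2*u - 4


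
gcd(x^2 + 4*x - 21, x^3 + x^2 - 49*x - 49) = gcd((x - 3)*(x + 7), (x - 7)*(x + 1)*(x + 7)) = x + 7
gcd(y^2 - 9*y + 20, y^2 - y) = 1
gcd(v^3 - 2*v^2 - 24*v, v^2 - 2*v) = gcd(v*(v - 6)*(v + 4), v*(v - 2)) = v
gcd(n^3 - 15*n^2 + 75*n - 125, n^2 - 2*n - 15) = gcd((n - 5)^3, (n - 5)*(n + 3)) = n - 5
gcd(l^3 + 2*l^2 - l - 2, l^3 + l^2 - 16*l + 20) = 1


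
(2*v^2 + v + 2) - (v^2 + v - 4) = v^2 + 6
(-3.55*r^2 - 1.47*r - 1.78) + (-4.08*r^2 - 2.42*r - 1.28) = -7.63*r^2 - 3.89*r - 3.06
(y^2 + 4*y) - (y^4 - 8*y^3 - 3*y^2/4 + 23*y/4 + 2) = -y^4 + 8*y^3 + 7*y^2/4 - 7*y/4 - 2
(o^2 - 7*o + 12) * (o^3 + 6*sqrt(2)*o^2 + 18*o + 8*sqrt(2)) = o^5 - 7*o^4 + 6*sqrt(2)*o^4 - 42*sqrt(2)*o^3 + 30*o^3 - 126*o^2 + 80*sqrt(2)*o^2 - 56*sqrt(2)*o + 216*o + 96*sqrt(2)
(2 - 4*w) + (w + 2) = 4 - 3*w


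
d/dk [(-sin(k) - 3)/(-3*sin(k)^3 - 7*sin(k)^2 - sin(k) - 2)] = -(6*sin(k)^3 + 34*sin(k)^2 + 42*sin(k) + 1)*cos(k)/(3*sin(k)^3 + 7*sin(k)^2 + sin(k) + 2)^2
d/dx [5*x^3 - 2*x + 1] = 15*x^2 - 2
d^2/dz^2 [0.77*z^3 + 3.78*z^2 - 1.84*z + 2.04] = 4.62*z + 7.56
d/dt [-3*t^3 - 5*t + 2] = -9*t^2 - 5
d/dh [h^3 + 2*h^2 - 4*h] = 3*h^2 + 4*h - 4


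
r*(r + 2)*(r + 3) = r^3 + 5*r^2 + 6*r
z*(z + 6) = z^2 + 6*z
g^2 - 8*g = g*(g - 8)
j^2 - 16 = (j - 4)*(j + 4)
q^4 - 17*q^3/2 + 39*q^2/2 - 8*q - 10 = (q - 5)*(q - 2)^2*(q + 1/2)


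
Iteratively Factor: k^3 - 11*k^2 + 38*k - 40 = (k - 5)*(k^2 - 6*k + 8) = (k - 5)*(k - 4)*(k - 2)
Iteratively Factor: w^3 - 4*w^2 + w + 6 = (w - 2)*(w^2 - 2*w - 3) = (w - 3)*(w - 2)*(w + 1)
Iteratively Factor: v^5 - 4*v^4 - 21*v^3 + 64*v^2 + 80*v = (v + 1)*(v^4 - 5*v^3 - 16*v^2 + 80*v) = (v + 1)*(v + 4)*(v^3 - 9*v^2 + 20*v) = (v - 5)*(v + 1)*(v + 4)*(v^2 - 4*v) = v*(v - 5)*(v + 1)*(v + 4)*(v - 4)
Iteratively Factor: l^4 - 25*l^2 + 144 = (l + 4)*(l^3 - 4*l^2 - 9*l + 36) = (l - 3)*(l + 4)*(l^2 - l - 12) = (l - 3)*(l + 3)*(l + 4)*(l - 4)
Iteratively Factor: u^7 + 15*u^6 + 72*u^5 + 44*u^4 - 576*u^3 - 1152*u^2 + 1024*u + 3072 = (u + 3)*(u^6 + 12*u^5 + 36*u^4 - 64*u^3 - 384*u^2 + 1024) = (u + 3)*(u + 4)*(u^5 + 8*u^4 + 4*u^3 - 80*u^2 - 64*u + 256) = (u + 3)*(u + 4)^2*(u^4 + 4*u^3 - 12*u^2 - 32*u + 64) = (u - 2)*(u + 3)*(u + 4)^2*(u^3 + 6*u^2 - 32) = (u - 2)^2*(u + 3)*(u + 4)^2*(u^2 + 8*u + 16) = (u - 2)^2*(u + 3)*(u + 4)^3*(u + 4)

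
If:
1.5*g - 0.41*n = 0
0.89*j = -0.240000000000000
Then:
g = 0.273333333333333*n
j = -0.27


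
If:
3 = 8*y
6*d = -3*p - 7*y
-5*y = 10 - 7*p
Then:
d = -9/7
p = 95/56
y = 3/8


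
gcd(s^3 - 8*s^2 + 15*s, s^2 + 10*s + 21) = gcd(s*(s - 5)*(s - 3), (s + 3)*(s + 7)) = 1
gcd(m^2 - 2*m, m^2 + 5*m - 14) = m - 2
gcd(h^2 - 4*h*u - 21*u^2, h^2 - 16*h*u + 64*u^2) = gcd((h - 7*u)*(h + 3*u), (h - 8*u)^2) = 1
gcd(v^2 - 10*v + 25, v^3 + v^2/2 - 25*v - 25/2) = v - 5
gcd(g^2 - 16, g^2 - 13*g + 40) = 1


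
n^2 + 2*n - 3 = (n - 1)*(n + 3)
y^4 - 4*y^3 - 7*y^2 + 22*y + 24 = (y - 4)*(y - 3)*(y + 1)*(y + 2)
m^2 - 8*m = m*(m - 8)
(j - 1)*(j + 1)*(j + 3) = j^3 + 3*j^2 - j - 3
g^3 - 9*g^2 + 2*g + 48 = (g - 8)*(g - 3)*(g + 2)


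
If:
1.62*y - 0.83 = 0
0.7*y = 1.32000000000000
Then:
No Solution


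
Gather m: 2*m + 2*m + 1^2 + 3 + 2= 4*m + 6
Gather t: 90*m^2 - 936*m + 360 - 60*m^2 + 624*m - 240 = 30*m^2 - 312*m + 120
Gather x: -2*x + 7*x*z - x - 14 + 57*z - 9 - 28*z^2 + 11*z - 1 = x*(7*z - 3) - 28*z^2 + 68*z - 24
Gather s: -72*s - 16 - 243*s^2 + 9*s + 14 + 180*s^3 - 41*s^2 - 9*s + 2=180*s^3 - 284*s^2 - 72*s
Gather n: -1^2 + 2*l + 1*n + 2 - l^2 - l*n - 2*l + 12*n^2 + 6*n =-l^2 + 12*n^2 + n*(7 - l) + 1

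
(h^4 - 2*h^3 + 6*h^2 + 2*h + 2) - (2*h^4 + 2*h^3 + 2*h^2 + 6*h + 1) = -h^4 - 4*h^3 + 4*h^2 - 4*h + 1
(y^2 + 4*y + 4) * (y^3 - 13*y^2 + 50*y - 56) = y^5 - 9*y^4 + 2*y^3 + 92*y^2 - 24*y - 224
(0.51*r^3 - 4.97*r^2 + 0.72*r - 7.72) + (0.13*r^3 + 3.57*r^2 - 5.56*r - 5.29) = 0.64*r^3 - 1.4*r^2 - 4.84*r - 13.01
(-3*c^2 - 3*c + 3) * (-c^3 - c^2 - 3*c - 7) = 3*c^5 + 6*c^4 + 9*c^3 + 27*c^2 + 12*c - 21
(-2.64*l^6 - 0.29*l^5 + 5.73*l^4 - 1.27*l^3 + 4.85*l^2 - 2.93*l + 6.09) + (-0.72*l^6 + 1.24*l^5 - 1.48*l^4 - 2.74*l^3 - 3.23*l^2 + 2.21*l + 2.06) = -3.36*l^6 + 0.95*l^5 + 4.25*l^4 - 4.01*l^3 + 1.62*l^2 - 0.72*l + 8.15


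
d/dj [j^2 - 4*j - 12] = 2*j - 4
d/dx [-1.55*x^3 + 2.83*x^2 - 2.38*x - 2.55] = -4.65*x^2 + 5.66*x - 2.38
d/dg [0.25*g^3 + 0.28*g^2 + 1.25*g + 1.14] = 0.75*g^2 + 0.56*g + 1.25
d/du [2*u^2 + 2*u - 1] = 4*u + 2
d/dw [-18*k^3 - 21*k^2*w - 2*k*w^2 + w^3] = -21*k^2 - 4*k*w + 3*w^2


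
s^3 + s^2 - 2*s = s*(s - 1)*(s + 2)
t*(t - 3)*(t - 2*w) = t^3 - 2*t^2*w - 3*t^2 + 6*t*w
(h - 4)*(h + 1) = h^2 - 3*h - 4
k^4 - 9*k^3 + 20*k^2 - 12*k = k*(k - 6)*(k - 2)*(k - 1)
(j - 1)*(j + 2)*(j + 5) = j^3 + 6*j^2 + 3*j - 10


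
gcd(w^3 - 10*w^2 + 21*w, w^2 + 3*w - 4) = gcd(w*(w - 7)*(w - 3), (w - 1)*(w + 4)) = 1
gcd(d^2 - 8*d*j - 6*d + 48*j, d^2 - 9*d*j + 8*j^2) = d - 8*j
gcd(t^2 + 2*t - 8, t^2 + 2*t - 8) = t^2 + 2*t - 8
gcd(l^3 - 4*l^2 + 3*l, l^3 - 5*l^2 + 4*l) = l^2 - l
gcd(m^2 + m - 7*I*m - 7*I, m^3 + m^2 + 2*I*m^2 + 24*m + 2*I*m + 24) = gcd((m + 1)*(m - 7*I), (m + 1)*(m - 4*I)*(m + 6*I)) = m + 1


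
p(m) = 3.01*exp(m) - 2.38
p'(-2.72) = 0.20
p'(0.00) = 3.01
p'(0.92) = 7.55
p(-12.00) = -2.38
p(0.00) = 0.63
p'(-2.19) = 0.34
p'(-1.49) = 0.68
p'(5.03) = 460.33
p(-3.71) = -2.31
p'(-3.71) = 0.07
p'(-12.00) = 0.00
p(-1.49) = -1.70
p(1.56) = 11.94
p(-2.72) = -2.18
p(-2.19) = -2.04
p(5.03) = 457.95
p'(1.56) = 14.32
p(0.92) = 5.17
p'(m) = 3.01*exp(m)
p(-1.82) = -1.89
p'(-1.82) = 0.49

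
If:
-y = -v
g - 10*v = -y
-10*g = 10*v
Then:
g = 0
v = 0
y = 0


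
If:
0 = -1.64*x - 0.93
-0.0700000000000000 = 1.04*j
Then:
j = -0.07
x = -0.57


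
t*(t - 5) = t^2 - 5*t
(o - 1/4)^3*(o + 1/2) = o^4 - o^3/4 - 3*o^2/16 + 5*o/64 - 1/128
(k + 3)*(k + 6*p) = k^2 + 6*k*p + 3*k + 18*p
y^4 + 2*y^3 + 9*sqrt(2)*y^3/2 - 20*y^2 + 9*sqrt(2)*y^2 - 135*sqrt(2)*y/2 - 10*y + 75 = (y - 3)*(y + 5)*(y - sqrt(2)/2)*(y + 5*sqrt(2))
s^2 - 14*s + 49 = (s - 7)^2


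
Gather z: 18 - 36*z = 18 - 36*z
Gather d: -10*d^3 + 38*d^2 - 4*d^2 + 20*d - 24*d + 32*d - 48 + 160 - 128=-10*d^3 + 34*d^2 + 28*d - 16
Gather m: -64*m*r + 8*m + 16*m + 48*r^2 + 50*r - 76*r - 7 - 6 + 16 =m*(24 - 64*r) + 48*r^2 - 26*r + 3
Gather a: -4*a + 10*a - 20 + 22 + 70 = 6*a + 72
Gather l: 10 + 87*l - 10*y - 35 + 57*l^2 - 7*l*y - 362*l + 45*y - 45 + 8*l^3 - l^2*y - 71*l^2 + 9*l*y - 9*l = 8*l^3 + l^2*(-y - 14) + l*(2*y - 284) + 35*y - 70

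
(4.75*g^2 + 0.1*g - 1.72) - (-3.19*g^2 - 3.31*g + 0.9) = 7.94*g^2 + 3.41*g - 2.62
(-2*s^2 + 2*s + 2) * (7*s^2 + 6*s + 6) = -14*s^4 + 2*s^3 + 14*s^2 + 24*s + 12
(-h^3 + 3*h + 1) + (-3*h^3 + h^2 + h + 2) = -4*h^3 + h^2 + 4*h + 3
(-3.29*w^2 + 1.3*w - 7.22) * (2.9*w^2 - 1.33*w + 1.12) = -9.541*w^4 + 8.1457*w^3 - 26.3518*w^2 + 11.0586*w - 8.0864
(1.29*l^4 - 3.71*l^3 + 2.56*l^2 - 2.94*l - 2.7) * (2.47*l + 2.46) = 3.1863*l^5 - 5.9903*l^4 - 2.8034*l^3 - 0.9642*l^2 - 13.9014*l - 6.642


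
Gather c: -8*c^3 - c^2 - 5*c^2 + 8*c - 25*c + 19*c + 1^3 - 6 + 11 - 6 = -8*c^3 - 6*c^2 + 2*c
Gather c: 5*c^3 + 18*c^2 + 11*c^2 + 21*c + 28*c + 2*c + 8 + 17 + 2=5*c^3 + 29*c^2 + 51*c + 27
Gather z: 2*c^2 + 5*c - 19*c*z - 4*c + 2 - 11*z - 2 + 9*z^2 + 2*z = 2*c^2 + c + 9*z^2 + z*(-19*c - 9)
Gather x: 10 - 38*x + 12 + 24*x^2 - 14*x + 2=24*x^2 - 52*x + 24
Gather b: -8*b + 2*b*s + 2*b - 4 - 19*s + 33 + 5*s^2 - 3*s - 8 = b*(2*s - 6) + 5*s^2 - 22*s + 21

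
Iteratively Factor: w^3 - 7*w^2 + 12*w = (w)*(w^2 - 7*w + 12) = w*(w - 4)*(w - 3)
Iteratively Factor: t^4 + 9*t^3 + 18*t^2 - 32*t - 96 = (t + 4)*(t^3 + 5*t^2 - 2*t - 24) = (t + 4)^2*(t^2 + t - 6) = (t - 2)*(t + 4)^2*(t + 3)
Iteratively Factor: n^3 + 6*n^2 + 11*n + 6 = (n + 1)*(n^2 + 5*n + 6) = (n + 1)*(n + 2)*(n + 3)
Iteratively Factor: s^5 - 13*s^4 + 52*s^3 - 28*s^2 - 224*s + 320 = (s - 2)*(s^4 - 11*s^3 + 30*s^2 + 32*s - 160) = (s - 4)*(s - 2)*(s^3 - 7*s^2 + 2*s + 40) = (s - 4)*(s - 2)*(s + 2)*(s^2 - 9*s + 20) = (s - 4)^2*(s - 2)*(s + 2)*(s - 5)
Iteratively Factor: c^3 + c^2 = (c + 1)*(c^2) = c*(c + 1)*(c)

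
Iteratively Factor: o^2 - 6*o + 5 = (o - 5)*(o - 1)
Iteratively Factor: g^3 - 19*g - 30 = (g + 2)*(g^2 - 2*g - 15) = (g - 5)*(g + 2)*(g + 3)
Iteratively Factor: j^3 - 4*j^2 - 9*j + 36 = (j - 4)*(j^2 - 9) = (j - 4)*(j - 3)*(j + 3)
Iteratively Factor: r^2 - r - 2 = (r - 2)*(r + 1)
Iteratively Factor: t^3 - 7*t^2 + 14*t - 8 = (t - 4)*(t^2 - 3*t + 2) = (t - 4)*(t - 1)*(t - 2)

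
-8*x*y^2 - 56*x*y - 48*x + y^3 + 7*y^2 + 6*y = (-8*x + y)*(y + 1)*(y + 6)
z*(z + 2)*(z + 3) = z^3 + 5*z^2 + 6*z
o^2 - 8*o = o*(o - 8)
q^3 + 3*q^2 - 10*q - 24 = (q - 3)*(q + 2)*(q + 4)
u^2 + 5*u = u*(u + 5)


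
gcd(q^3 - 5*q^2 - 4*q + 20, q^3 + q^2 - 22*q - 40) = q^2 - 3*q - 10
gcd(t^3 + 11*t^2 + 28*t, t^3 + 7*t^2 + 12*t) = t^2 + 4*t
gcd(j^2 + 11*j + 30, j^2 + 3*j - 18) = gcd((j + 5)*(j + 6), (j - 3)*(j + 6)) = j + 6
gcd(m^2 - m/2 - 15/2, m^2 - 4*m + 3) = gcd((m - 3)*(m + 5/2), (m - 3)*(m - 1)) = m - 3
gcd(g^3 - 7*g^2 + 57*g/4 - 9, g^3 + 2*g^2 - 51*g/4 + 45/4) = g^2 - 3*g + 9/4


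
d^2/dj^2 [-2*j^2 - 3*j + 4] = -4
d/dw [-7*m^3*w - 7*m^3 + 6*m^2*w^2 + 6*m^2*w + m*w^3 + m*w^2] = m*(-7*m^2 + 12*m*w + 6*m + 3*w^2 + 2*w)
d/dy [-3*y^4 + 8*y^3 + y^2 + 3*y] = -12*y^3 + 24*y^2 + 2*y + 3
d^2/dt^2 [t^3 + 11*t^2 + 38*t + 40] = 6*t + 22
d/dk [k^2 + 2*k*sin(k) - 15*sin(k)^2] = 2*k*cos(k) + 2*k + 2*sin(k) - 15*sin(2*k)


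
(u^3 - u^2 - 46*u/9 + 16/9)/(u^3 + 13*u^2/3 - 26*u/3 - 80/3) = (u - 1/3)/(u + 5)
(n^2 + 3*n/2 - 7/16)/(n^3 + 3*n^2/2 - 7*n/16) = 1/n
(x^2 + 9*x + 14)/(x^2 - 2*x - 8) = (x + 7)/(x - 4)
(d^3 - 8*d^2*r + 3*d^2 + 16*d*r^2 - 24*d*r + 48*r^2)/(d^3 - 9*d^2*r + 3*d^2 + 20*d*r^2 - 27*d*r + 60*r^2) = (-d + 4*r)/(-d + 5*r)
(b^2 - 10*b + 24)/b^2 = 1 - 10/b + 24/b^2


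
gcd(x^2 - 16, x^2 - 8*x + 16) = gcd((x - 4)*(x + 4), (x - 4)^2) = x - 4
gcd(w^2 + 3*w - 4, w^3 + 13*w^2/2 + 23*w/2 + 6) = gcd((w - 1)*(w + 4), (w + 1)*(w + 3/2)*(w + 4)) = w + 4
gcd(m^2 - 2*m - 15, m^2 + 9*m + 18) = m + 3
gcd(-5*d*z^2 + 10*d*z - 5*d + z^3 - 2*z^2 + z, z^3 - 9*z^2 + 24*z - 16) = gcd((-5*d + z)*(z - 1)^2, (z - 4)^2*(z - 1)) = z - 1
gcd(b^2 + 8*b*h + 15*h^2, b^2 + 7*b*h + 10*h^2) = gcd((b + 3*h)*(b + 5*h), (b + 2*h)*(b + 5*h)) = b + 5*h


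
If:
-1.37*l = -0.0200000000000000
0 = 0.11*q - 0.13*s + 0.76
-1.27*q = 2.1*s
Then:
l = 0.01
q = -4.03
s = 2.44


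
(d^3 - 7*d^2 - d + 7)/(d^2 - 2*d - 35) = (d^2 - 1)/(d + 5)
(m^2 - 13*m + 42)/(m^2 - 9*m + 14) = (m - 6)/(m - 2)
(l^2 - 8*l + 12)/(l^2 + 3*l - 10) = (l - 6)/(l + 5)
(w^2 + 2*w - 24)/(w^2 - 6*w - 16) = (-w^2 - 2*w + 24)/(-w^2 + 6*w + 16)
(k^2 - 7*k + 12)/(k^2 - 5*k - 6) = (-k^2 + 7*k - 12)/(-k^2 + 5*k + 6)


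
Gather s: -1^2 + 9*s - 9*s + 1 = 0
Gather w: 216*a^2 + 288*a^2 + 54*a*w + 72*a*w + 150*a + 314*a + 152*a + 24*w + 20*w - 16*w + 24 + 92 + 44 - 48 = 504*a^2 + 616*a + w*(126*a + 28) + 112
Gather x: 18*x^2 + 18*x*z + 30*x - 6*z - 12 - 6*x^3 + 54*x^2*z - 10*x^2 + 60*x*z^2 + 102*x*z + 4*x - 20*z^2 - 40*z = -6*x^3 + x^2*(54*z + 8) + x*(60*z^2 + 120*z + 34) - 20*z^2 - 46*z - 12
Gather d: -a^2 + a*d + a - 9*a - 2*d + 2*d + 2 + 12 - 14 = -a^2 + a*d - 8*a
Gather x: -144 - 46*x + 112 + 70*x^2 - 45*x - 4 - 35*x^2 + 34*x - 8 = 35*x^2 - 57*x - 44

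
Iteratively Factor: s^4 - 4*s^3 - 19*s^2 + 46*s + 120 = (s + 3)*(s^3 - 7*s^2 + 2*s + 40) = (s + 2)*(s + 3)*(s^2 - 9*s + 20) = (s - 4)*(s + 2)*(s + 3)*(s - 5)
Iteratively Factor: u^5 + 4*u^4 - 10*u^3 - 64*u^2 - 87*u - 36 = (u + 1)*(u^4 + 3*u^3 - 13*u^2 - 51*u - 36) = (u + 1)*(u + 3)*(u^3 - 13*u - 12) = (u + 1)*(u + 3)^2*(u^2 - 3*u - 4) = (u - 4)*(u + 1)*(u + 3)^2*(u + 1)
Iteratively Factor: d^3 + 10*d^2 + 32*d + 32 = (d + 2)*(d^2 + 8*d + 16) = (d + 2)*(d + 4)*(d + 4)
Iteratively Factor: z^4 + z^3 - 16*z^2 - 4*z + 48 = (z + 4)*(z^3 - 3*z^2 - 4*z + 12) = (z - 3)*(z + 4)*(z^2 - 4) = (z - 3)*(z - 2)*(z + 4)*(z + 2)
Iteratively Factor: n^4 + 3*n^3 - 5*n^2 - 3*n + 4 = (n - 1)*(n^3 + 4*n^2 - n - 4) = (n - 1)*(n + 4)*(n^2 - 1) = (n - 1)^2*(n + 4)*(n + 1)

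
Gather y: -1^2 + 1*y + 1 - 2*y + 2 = 2 - y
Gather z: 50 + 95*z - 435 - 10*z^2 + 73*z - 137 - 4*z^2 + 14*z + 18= -14*z^2 + 182*z - 504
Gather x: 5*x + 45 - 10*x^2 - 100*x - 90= -10*x^2 - 95*x - 45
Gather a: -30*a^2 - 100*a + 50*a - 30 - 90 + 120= -30*a^2 - 50*a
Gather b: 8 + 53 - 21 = 40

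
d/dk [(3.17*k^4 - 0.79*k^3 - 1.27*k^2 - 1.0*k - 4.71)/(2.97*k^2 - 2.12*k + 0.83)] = (18.8298*k^5 - 22.5075*k^4 + 13.874*k^3 + 3.6953*k^2 + 25.8692*k - 10.8152)/(8.8209*k^4 - 12.5928*k^3 + 9.4246*k^2 - 3.5192*k + 0.6889)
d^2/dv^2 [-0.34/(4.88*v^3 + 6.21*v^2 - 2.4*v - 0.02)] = ((9.9552*v + 4.2228)*(4.88*v^3 + 6.21*v^2 - 2.4*v - 0.02) - 0.34*(14.64*v^2 + 12.42*v - 2.4)*(29.28*v^2 + 24.84*v - 4.8))/(4.88*v^3 + 6.21*v^2 - 2.4*v - 0.02)^3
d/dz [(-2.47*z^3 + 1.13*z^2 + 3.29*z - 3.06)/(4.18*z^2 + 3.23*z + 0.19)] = (-10.3246*z^4 - 15.9562*z^3 - 11.5102*z^2 + 26.011*z + 10.5089)/(17.4724*z^4 + 27.0028*z^3 + 12.0213*z^2 + 1.2274*z + 0.0361)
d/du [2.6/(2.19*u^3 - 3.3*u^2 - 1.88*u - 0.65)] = (-17.082*u^2 + 17.16*u + 4.888)/(-2.19*u^3 + 3.3*u^2 + 1.88*u + 0.65)^2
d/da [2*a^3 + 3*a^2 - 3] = 6*a*(a + 1)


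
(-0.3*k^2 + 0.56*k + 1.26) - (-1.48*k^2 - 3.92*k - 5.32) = 1.18*k^2 + 4.48*k + 6.58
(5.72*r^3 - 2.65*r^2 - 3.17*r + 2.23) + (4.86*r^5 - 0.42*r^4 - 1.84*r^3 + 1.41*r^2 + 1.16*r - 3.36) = 4.86*r^5 - 0.42*r^4 + 3.88*r^3 - 1.24*r^2 - 2.01*r - 1.13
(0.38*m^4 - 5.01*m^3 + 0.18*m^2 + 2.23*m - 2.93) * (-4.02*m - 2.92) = -1.5276*m^5 + 19.0306*m^4 + 13.9056*m^3 - 9.4902*m^2 + 5.267*m + 8.5556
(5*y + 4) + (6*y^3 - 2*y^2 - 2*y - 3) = 6*y^3 - 2*y^2 + 3*y + 1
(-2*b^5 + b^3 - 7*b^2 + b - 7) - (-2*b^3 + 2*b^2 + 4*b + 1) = -2*b^5 + 3*b^3 - 9*b^2 - 3*b - 8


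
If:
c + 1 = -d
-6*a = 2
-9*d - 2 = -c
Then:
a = -1/3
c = -7/10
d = -3/10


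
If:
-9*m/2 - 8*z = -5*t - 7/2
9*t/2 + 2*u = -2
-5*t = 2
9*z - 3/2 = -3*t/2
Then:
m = -11/135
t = -2/5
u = -1/10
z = 7/30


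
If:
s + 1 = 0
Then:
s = -1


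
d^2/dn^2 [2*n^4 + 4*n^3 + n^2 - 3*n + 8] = 24*n^2 + 24*n + 2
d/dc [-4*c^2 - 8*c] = -8*c - 8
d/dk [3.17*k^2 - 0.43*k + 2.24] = 6.34*k - 0.43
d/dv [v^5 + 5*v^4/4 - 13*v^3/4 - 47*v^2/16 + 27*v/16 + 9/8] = 5*v^4 + 5*v^3 - 39*v^2/4 - 47*v/8 + 27/16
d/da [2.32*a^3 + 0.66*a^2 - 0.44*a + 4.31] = 6.96*a^2 + 1.32*a - 0.44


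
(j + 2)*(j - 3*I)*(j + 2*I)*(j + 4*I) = j^4 + 2*j^3 + 3*I*j^3 + 10*j^2 + 6*I*j^2 + 20*j + 24*I*j + 48*I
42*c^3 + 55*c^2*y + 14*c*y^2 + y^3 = (c + y)*(6*c + y)*(7*c + y)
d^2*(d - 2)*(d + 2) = d^4 - 4*d^2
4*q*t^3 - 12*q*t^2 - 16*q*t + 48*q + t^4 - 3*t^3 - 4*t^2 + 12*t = (4*q + t)*(t - 3)*(t - 2)*(t + 2)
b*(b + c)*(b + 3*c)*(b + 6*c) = b^4 + 10*b^3*c + 27*b^2*c^2 + 18*b*c^3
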